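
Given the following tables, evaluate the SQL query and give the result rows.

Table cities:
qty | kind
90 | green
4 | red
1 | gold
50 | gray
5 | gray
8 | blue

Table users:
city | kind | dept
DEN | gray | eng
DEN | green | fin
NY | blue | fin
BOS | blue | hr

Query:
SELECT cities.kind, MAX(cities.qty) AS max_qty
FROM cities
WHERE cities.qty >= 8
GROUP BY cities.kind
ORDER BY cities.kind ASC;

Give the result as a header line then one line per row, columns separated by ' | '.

After WHERE (3 rows):
cities.qty | cities.kind
90 | green
50 | gray
8 | blue
After GROUP BY (3 rows):
cities.kind | max_qty
green | 90
gray | 50
blue | 8
After ORDER BY (3 rows):
cities.kind | max_qty
blue | 8
gray | 50
green | 90

== RESULT ==
cities.kind | max_qty
blue | 8
gray | 50
green | 90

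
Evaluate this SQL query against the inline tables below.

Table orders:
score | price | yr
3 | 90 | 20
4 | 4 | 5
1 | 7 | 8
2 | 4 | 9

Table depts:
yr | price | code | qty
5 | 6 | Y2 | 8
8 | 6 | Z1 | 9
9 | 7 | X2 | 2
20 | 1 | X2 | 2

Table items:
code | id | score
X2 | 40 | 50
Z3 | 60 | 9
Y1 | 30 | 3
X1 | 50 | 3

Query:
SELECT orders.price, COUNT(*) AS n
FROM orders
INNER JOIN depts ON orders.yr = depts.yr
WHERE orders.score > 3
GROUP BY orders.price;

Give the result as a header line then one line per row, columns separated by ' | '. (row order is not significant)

== RESULT ==
orders.price | n
4 | 1

Derivation:
After JOIN depts (4 rows):
orders.score | orders.price | orders.yr | depts.yr | depts.price | depts.code | depts.qty
3 | 90 | 20 | 20 | 1 | X2 | 2
4 | 4 | 5 | 5 | 6 | Y2 | 8
1 | 7 | 8 | 8 | 6 | Z1 | 9
2 | 4 | 9 | 9 | 7 | X2 | 2
After WHERE (1 rows):
orders.score | orders.price | orders.yr | depts.yr | depts.price | depts.code | depts.qty
4 | 4 | 5 | 5 | 6 | Y2 | 8
After GROUP BY (1 rows):
orders.price | n
4 | 1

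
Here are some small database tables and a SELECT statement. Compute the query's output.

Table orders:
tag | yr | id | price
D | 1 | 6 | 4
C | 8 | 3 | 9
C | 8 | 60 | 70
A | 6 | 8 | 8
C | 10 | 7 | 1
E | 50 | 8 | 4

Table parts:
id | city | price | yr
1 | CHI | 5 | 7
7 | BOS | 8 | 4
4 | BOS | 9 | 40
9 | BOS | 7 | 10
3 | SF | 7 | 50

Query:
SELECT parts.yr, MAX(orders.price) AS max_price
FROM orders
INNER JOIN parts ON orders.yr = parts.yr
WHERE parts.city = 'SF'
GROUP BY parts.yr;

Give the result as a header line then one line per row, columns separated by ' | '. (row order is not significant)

After JOIN parts (2 rows):
orders.tag | orders.yr | orders.id | orders.price | parts.id | parts.city | parts.price | parts.yr
C | 10 | 7 | 1 | 9 | BOS | 7 | 10
E | 50 | 8 | 4 | 3 | SF | 7 | 50
After WHERE (1 rows):
orders.tag | orders.yr | orders.id | orders.price | parts.id | parts.city | parts.price | parts.yr
E | 50 | 8 | 4 | 3 | SF | 7 | 50
After GROUP BY (1 rows):
parts.yr | max_price
50 | 4

== RESULT ==
parts.yr | max_price
50 | 4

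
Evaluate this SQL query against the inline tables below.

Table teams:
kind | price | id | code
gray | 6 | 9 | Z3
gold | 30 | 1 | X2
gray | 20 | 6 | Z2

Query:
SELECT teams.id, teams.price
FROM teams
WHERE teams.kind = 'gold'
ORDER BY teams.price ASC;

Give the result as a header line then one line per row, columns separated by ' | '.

After WHERE (1 rows):
teams.kind | teams.price | teams.id | teams.code
gold | 30 | 1 | X2
After SELECT (1 rows):
teams.id | teams.price
1 | 30
After ORDER BY (1 rows):
teams.id | teams.price
1 | 30

== RESULT ==
teams.id | teams.price
1 | 30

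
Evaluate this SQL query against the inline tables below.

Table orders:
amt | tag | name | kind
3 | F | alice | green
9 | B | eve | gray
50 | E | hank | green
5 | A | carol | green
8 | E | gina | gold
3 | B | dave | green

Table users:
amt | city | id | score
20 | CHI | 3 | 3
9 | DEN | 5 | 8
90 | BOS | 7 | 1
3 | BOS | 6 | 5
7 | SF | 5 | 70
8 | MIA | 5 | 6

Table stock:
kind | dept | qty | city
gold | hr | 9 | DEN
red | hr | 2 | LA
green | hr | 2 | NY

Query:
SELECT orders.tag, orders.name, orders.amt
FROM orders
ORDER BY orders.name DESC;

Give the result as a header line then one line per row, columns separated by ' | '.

After SELECT (6 rows):
orders.tag | orders.name | orders.amt
F | alice | 3
B | eve | 9
E | hank | 50
A | carol | 5
E | gina | 8
B | dave | 3
After ORDER BY (6 rows):
orders.tag | orders.name | orders.amt
E | hank | 50
E | gina | 8
B | eve | 9
B | dave | 3
A | carol | 5
F | alice | 3

== RESULT ==
orders.tag | orders.name | orders.amt
E | hank | 50
E | gina | 8
B | eve | 9
B | dave | 3
A | carol | 5
F | alice | 3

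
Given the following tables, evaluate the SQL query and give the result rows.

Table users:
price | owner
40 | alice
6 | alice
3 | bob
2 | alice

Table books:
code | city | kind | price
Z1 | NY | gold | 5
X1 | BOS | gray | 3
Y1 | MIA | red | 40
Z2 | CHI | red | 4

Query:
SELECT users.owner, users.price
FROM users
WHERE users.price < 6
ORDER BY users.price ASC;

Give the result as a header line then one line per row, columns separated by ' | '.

After WHERE (2 rows):
users.price | users.owner
3 | bob
2 | alice
After SELECT (2 rows):
users.owner | users.price
bob | 3
alice | 2
After ORDER BY (2 rows):
users.owner | users.price
alice | 2
bob | 3

== RESULT ==
users.owner | users.price
alice | 2
bob | 3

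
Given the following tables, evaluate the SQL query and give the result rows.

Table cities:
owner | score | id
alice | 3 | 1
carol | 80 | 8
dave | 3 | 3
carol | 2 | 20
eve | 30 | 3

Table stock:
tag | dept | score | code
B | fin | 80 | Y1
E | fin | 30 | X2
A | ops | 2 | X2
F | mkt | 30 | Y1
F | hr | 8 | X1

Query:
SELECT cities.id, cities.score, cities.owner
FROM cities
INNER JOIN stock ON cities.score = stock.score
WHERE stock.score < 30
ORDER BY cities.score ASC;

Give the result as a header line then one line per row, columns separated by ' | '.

After JOIN stock (4 rows):
cities.owner | cities.score | cities.id | stock.tag | stock.dept | stock.score | stock.code
carol | 80 | 8 | B | fin | 80 | Y1
carol | 2 | 20 | A | ops | 2 | X2
eve | 30 | 3 | E | fin | 30 | X2
eve | 30 | 3 | F | mkt | 30 | Y1
After WHERE (1 rows):
cities.owner | cities.score | cities.id | stock.tag | stock.dept | stock.score | stock.code
carol | 2 | 20 | A | ops | 2 | X2
After SELECT (1 rows):
cities.id | cities.score | cities.owner
20 | 2 | carol
After ORDER BY (1 rows):
cities.id | cities.score | cities.owner
20 | 2 | carol

== RESULT ==
cities.id | cities.score | cities.owner
20 | 2 | carol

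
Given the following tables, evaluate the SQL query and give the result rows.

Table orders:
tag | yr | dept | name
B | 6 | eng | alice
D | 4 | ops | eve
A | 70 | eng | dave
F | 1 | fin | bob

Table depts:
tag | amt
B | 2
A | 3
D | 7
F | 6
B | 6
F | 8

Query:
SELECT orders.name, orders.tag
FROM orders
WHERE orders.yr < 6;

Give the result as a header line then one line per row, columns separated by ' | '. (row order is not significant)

After WHERE (2 rows):
orders.tag | orders.yr | orders.dept | orders.name
D | 4 | ops | eve
F | 1 | fin | bob
After SELECT (2 rows):
orders.name | orders.tag
eve | D
bob | F

== RESULT ==
orders.name | orders.tag
eve | D
bob | F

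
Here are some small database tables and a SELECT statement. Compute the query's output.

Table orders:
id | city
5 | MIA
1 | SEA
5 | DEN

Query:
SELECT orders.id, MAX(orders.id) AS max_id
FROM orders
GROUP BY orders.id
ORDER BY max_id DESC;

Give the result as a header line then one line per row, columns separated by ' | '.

After GROUP BY (2 rows):
orders.id | max_id
5 | 5
1 | 1
After ORDER BY (2 rows):
orders.id | max_id
5 | 5
1 | 1

== RESULT ==
orders.id | max_id
5 | 5
1 | 1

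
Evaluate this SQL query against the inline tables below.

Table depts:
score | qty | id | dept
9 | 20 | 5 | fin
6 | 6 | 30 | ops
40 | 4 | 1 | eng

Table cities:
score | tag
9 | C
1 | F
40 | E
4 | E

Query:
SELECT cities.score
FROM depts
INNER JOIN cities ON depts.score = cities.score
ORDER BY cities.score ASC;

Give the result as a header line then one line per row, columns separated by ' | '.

After JOIN cities (2 rows):
depts.score | depts.qty | depts.id | depts.dept | cities.score | cities.tag
9 | 20 | 5 | fin | 9 | C
40 | 4 | 1 | eng | 40 | E
After SELECT (2 rows):
cities.score
9
40
After ORDER BY (2 rows):
cities.score
9
40

== RESULT ==
cities.score
9
40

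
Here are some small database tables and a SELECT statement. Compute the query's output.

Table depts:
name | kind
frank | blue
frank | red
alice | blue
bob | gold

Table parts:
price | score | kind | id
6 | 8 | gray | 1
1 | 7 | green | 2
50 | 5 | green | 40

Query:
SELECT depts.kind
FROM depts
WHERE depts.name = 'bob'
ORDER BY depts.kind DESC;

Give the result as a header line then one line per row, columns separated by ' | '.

== RESULT ==
depts.kind
gold

Derivation:
After WHERE (1 rows):
depts.name | depts.kind
bob | gold
After SELECT (1 rows):
depts.kind
gold
After ORDER BY (1 rows):
depts.kind
gold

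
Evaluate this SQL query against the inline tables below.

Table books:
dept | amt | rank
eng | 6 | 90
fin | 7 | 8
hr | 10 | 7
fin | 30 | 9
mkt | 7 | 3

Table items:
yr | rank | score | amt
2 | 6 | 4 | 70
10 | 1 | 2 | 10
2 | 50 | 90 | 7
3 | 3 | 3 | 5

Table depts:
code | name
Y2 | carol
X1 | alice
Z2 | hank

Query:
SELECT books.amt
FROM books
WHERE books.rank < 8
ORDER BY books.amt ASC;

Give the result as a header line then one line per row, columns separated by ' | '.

== RESULT ==
books.amt
7
10

Derivation:
After WHERE (2 rows):
books.dept | books.amt | books.rank
hr | 10 | 7
mkt | 7 | 3
After SELECT (2 rows):
books.amt
10
7
After ORDER BY (2 rows):
books.amt
7
10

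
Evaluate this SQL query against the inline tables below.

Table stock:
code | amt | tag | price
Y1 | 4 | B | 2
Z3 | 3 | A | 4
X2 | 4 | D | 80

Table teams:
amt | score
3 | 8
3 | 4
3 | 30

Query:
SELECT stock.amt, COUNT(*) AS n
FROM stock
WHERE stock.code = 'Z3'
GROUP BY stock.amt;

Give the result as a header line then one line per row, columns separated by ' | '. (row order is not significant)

== RESULT ==
stock.amt | n
3 | 1

Derivation:
After WHERE (1 rows):
stock.code | stock.amt | stock.tag | stock.price
Z3 | 3 | A | 4
After GROUP BY (1 rows):
stock.amt | n
3 | 1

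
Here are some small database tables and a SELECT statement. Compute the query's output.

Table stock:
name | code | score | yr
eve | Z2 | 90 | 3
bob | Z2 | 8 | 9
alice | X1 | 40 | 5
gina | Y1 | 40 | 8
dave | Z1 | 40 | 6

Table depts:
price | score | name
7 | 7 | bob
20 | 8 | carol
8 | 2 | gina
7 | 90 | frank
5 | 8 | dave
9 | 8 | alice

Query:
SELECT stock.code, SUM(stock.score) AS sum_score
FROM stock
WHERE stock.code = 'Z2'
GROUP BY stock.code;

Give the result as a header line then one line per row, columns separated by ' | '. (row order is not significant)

After WHERE (2 rows):
stock.name | stock.code | stock.score | stock.yr
eve | Z2 | 90 | 3
bob | Z2 | 8 | 9
After GROUP BY (1 rows):
stock.code | sum_score
Z2 | 98

== RESULT ==
stock.code | sum_score
Z2 | 98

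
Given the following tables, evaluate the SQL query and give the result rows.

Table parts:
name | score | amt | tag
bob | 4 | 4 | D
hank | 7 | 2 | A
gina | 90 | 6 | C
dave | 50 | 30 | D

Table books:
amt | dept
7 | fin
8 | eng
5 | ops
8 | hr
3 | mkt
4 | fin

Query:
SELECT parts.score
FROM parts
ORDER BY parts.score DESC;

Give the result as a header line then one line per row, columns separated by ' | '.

== RESULT ==
parts.score
90
50
7
4

Derivation:
After SELECT (4 rows):
parts.score
4
7
90
50
After ORDER BY (4 rows):
parts.score
90
50
7
4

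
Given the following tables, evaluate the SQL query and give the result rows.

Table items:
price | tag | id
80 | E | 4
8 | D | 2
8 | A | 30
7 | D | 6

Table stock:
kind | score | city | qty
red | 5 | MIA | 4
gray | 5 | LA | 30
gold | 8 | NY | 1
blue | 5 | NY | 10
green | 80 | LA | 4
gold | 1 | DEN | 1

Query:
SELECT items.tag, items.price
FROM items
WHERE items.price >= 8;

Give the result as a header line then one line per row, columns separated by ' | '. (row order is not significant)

== RESULT ==
items.tag | items.price
E | 80
D | 8
A | 8

Derivation:
After WHERE (3 rows):
items.price | items.tag | items.id
80 | E | 4
8 | D | 2
8 | A | 30
After SELECT (3 rows):
items.tag | items.price
E | 80
D | 8
A | 8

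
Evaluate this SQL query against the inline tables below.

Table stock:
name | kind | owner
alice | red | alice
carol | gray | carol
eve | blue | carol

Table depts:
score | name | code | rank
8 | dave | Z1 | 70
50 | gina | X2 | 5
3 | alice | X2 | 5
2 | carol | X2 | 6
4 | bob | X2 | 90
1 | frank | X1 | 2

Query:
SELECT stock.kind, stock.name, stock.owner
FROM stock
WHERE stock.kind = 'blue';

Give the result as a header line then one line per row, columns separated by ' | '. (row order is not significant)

After WHERE (1 rows):
stock.name | stock.kind | stock.owner
eve | blue | carol
After SELECT (1 rows):
stock.kind | stock.name | stock.owner
blue | eve | carol

== RESULT ==
stock.kind | stock.name | stock.owner
blue | eve | carol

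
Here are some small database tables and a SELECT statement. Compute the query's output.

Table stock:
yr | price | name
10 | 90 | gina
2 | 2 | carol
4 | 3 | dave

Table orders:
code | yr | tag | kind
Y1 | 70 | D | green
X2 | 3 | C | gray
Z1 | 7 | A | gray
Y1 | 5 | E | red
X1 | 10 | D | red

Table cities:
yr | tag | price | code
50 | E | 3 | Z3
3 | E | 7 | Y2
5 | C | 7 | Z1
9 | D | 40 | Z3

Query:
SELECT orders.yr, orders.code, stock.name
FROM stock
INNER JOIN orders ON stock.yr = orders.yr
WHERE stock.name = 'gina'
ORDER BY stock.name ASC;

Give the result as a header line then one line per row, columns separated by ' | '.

After JOIN orders (1 rows):
stock.yr | stock.price | stock.name | orders.code | orders.yr | orders.tag | orders.kind
10 | 90 | gina | X1 | 10 | D | red
After WHERE (1 rows):
stock.yr | stock.price | stock.name | orders.code | orders.yr | orders.tag | orders.kind
10 | 90 | gina | X1 | 10 | D | red
After SELECT (1 rows):
orders.yr | orders.code | stock.name
10 | X1 | gina
After ORDER BY (1 rows):
orders.yr | orders.code | stock.name
10 | X1 | gina

== RESULT ==
orders.yr | orders.code | stock.name
10 | X1 | gina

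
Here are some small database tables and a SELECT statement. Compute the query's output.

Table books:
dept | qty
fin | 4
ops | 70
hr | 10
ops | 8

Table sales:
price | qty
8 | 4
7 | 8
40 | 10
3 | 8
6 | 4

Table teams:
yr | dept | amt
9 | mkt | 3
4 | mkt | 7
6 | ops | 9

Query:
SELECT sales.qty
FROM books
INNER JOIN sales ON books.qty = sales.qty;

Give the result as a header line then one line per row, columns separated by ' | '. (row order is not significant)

After JOIN sales (5 rows):
books.dept | books.qty | sales.price | sales.qty
fin | 4 | 8 | 4
fin | 4 | 6 | 4
hr | 10 | 40 | 10
ops | 8 | 7 | 8
ops | 8 | 3 | 8
After SELECT (5 rows):
sales.qty
4
4
10
8
8

== RESULT ==
sales.qty
4
4
10
8
8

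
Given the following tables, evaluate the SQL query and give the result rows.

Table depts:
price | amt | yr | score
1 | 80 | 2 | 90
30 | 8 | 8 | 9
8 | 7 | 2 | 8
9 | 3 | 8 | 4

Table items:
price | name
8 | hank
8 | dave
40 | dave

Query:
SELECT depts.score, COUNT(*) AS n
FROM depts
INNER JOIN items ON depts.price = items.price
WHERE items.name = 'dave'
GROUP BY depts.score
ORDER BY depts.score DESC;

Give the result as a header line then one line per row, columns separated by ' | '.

After JOIN items (2 rows):
depts.price | depts.amt | depts.yr | depts.score | items.price | items.name
8 | 7 | 2 | 8 | 8 | hank
8 | 7 | 2 | 8 | 8 | dave
After WHERE (1 rows):
depts.price | depts.amt | depts.yr | depts.score | items.price | items.name
8 | 7 | 2 | 8 | 8 | dave
After GROUP BY (1 rows):
depts.score | n
8 | 1
After ORDER BY (1 rows):
depts.score | n
8 | 1

== RESULT ==
depts.score | n
8 | 1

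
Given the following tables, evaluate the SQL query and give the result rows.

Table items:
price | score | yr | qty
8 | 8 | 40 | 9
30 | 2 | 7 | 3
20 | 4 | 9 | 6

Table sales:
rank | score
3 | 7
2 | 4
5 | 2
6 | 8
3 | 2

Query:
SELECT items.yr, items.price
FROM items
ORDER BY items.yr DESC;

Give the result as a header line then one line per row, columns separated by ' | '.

After SELECT (3 rows):
items.yr | items.price
40 | 8
7 | 30
9 | 20
After ORDER BY (3 rows):
items.yr | items.price
40 | 8
9 | 20
7 | 30

== RESULT ==
items.yr | items.price
40 | 8
9 | 20
7 | 30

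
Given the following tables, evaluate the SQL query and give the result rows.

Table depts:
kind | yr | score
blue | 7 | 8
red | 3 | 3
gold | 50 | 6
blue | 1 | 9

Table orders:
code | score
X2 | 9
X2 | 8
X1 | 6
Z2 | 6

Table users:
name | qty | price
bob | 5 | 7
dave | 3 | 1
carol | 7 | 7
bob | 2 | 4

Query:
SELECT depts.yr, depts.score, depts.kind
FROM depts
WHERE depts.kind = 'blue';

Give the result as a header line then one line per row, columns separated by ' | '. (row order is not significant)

== RESULT ==
depts.yr | depts.score | depts.kind
7 | 8 | blue
1 | 9 | blue

Derivation:
After WHERE (2 rows):
depts.kind | depts.yr | depts.score
blue | 7 | 8
blue | 1 | 9
After SELECT (2 rows):
depts.yr | depts.score | depts.kind
7 | 8 | blue
1 | 9 | blue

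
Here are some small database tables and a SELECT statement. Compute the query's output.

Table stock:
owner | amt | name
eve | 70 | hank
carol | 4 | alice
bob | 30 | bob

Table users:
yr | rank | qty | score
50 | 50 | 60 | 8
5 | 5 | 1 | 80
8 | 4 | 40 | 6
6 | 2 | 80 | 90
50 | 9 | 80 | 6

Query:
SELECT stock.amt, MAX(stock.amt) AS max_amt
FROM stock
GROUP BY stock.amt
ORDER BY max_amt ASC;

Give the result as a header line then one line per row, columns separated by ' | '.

== RESULT ==
stock.amt | max_amt
4 | 4
30 | 30
70 | 70

Derivation:
After GROUP BY (3 rows):
stock.amt | max_amt
70 | 70
4 | 4
30 | 30
After ORDER BY (3 rows):
stock.amt | max_amt
4 | 4
30 | 30
70 | 70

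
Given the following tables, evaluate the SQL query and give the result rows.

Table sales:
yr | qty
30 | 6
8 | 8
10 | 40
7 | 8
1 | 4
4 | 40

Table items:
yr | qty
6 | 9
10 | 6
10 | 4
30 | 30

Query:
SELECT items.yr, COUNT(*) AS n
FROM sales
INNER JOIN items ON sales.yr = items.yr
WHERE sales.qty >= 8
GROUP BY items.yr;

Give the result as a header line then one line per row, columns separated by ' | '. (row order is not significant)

== RESULT ==
items.yr | n
10 | 2

Derivation:
After JOIN items (3 rows):
sales.yr | sales.qty | items.yr | items.qty
30 | 6 | 30 | 30
10 | 40 | 10 | 6
10 | 40 | 10 | 4
After WHERE (2 rows):
sales.yr | sales.qty | items.yr | items.qty
10 | 40 | 10 | 6
10 | 40 | 10 | 4
After GROUP BY (1 rows):
items.yr | n
10 | 2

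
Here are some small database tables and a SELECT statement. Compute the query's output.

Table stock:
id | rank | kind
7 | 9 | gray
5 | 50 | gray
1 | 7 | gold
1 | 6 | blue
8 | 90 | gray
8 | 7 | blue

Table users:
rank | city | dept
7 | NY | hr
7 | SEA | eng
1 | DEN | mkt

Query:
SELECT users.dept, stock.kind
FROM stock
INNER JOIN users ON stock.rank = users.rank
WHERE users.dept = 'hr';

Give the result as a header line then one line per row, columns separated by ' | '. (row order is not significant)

After JOIN users (4 rows):
stock.id | stock.rank | stock.kind | users.rank | users.city | users.dept
1 | 7 | gold | 7 | NY | hr
1 | 7 | gold | 7 | SEA | eng
8 | 7 | blue | 7 | NY | hr
8 | 7 | blue | 7 | SEA | eng
After WHERE (2 rows):
stock.id | stock.rank | stock.kind | users.rank | users.city | users.dept
1 | 7 | gold | 7 | NY | hr
8 | 7 | blue | 7 | NY | hr
After SELECT (2 rows):
users.dept | stock.kind
hr | gold
hr | blue

== RESULT ==
users.dept | stock.kind
hr | gold
hr | blue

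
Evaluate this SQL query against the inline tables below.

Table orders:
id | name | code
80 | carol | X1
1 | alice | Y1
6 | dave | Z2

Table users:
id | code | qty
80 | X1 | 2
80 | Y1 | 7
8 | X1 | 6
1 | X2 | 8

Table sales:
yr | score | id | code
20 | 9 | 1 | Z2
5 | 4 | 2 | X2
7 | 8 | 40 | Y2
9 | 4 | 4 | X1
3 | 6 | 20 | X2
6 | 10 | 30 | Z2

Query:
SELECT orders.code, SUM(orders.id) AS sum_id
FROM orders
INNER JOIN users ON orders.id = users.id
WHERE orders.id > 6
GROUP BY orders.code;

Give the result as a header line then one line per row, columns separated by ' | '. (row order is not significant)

After JOIN users (3 rows):
orders.id | orders.name | orders.code | users.id | users.code | users.qty
80 | carol | X1 | 80 | X1 | 2
80 | carol | X1 | 80 | Y1 | 7
1 | alice | Y1 | 1 | X2 | 8
After WHERE (2 rows):
orders.id | orders.name | orders.code | users.id | users.code | users.qty
80 | carol | X1 | 80 | X1 | 2
80 | carol | X1 | 80 | Y1 | 7
After GROUP BY (1 rows):
orders.code | sum_id
X1 | 160

== RESULT ==
orders.code | sum_id
X1 | 160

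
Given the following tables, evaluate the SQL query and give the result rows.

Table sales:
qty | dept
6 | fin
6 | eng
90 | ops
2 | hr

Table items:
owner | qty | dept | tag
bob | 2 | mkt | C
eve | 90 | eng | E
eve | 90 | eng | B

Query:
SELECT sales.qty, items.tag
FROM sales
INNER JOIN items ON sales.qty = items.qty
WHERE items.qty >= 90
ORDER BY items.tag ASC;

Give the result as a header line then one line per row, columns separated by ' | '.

After JOIN items (3 rows):
sales.qty | sales.dept | items.owner | items.qty | items.dept | items.tag
90 | ops | eve | 90 | eng | E
90 | ops | eve | 90 | eng | B
2 | hr | bob | 2 | mkt | C
After WHERE (2 rows):
sales.qty | sales.dept | items.owner | items.qty | items.dept | items.tag
90 | ops | eve | 90 | eng | E
90 | ops | eve | 90 | eng | B
After SELECT (2 rows):
sales.qty | items.tag
90 | E
90 | B
After ORDER BY (2 rows):
sales.qty | items.tag
90 | B
90 | E

== RESULT ==
sales.qty | items.tag
90 | B
90 | E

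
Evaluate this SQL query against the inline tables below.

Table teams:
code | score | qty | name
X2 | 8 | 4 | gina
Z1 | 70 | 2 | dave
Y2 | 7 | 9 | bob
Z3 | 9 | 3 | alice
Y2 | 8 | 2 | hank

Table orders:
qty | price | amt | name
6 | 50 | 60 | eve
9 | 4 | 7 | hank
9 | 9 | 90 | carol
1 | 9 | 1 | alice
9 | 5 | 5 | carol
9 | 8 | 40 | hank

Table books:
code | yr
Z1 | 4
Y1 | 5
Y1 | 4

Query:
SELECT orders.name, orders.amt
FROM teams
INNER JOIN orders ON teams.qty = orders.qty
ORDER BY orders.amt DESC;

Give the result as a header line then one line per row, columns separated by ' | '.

== RESULT ==
orders.name | orders.amt
carol | 90
hank | 40
hank | 7
carol | 5

Derivation:
After JOIN orders (4 rows):
teams.code | teams.score | teams.qty | teams.name | orders.qty | orders.price | orders.amt | orders.name
Y2 | 7 | 9 | bob | 9 | 4 | 7 | hank
Y2 | 7 | 9 | bob | 9 | 9 | 90 | carol
Y2 | 7 | 9 | bob | 9 | 5 | 5 | carol
Y2 | 7 | 9 | bob | 9 | 8 | 40 | hank
After SELECT (4 rows):
orders.name | orders.amt
hank | 7
carol | 90
carol | 5
hank | 40
After ORDER BY (4 rows):
orders.name | orders.amt
carol | 90
hank | 40
hank | 7
carol | 5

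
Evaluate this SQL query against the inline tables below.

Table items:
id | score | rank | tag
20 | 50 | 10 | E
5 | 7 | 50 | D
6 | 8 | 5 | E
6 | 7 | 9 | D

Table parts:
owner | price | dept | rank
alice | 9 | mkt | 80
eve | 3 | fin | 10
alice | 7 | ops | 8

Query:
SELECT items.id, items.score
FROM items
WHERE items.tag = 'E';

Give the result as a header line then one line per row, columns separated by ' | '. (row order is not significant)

== RESULT ==
items.id | items.score
20 | 50
6 | 8

Derivation:
After WHERE (2 rows):
items.id | items.score | items.rank | items.tag
20 | 50 | 10 | E
6 | 8 | 5 | E
After SELECT (2 rows):
items.id | items.score
20 | 50
6 | 8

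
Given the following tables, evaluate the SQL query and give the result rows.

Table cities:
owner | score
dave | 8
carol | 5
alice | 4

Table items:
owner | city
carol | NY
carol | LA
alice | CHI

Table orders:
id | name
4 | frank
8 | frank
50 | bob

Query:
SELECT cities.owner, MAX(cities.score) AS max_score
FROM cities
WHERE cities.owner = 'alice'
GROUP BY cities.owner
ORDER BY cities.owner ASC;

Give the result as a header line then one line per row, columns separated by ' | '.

After WHERE (1 rows):
cities.owner | cities.score
alice | 4
After GROUP BY (1 rows):
cities.owner | max_score
alice | 4
After ORDER BY (1 rows):
cities.owner | max_score
alice | 4

== RESULT ==
cities.owner | max_score
alice | 4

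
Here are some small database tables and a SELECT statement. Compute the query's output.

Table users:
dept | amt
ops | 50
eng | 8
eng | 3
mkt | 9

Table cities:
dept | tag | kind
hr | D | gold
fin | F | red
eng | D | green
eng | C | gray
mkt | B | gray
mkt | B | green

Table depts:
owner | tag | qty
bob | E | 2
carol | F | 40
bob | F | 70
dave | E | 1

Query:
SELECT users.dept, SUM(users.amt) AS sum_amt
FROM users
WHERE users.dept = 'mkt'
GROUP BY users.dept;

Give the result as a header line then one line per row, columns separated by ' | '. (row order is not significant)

After WHERE (1 rows):
users.dept | users.amt
mkt | 9
After GROUP BY (1 rows):
users.dept | sum_amt
mkt | 9

== RESULT ==
users.dept | sum_amt
mkt | 9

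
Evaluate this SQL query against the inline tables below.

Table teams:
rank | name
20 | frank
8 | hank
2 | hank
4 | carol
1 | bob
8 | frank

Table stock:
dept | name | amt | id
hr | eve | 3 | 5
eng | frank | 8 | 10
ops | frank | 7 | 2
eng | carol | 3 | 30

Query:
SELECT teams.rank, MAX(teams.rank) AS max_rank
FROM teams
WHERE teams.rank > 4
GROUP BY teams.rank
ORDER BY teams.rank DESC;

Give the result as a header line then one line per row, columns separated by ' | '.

After WHERE (3 rows):
teams.rank | teams.name
20 | frank
8 | hank
8 | frank
After GROUP BY (2 rows):
teams.rank | max_rank
20 | 20
8 | 8
After ORDER BY (2 rows):
teams.rank | max_rank
20 | 20
8 | 8

== RESULT ==
teams.rank | max_rank
20 | 20
8 | 8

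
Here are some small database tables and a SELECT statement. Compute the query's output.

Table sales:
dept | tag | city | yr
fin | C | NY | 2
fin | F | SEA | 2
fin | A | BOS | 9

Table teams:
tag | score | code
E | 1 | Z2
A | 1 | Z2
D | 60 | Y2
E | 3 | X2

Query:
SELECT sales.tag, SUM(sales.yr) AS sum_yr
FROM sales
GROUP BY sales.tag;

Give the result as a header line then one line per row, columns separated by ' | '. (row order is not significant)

After GROUP BY (3 rows):
sales.tag | sum_yr
C | 2
F | 2
A | 9

== RESULT ==
sales.tag | sum_yr
C | 2
F | 2
A | 9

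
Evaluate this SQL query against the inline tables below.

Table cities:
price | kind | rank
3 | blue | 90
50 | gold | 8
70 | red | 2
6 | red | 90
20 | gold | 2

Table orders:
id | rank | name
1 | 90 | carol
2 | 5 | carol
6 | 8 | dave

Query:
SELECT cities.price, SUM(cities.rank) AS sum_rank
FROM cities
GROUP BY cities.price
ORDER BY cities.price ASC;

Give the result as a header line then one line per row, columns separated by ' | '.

After GROUP BY (5 rows):
cities.price | sum_rank
3 | 90
50 | 8
70 | 2
6 | 90
20 | 2
After ORDER BY (5 rows):
cities.price | sum_rank
3 | 90
6 | 90
20 | 2
50 | 8
70 | 2

== RESULT ==
cities.price | sum_rank
3 | 90
6 | 90
20 | 2
50 | 8
70 | 2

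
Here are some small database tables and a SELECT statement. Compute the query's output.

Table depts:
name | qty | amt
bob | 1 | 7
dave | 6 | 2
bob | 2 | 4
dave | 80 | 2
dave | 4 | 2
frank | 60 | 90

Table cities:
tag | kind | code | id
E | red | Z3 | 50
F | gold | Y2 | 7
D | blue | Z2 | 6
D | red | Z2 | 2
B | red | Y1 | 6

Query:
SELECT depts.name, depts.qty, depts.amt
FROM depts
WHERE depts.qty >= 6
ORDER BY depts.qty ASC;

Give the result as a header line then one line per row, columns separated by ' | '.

== RESULT ==
depts.name | depts.qty | depts.amt
dave | 6 | 2
frank | 60 | 90
dave | 80 | 2

Derivation:
After WHERE (3 rows):
depts.name | depts.qty | depts.amt
dave | 6 | 2
dave | 80 | 2
frank | 60 | 90
After SELECT (3 rows):
depts.name | depts.qty | depts.amt
dave | 6 | 2
dave | 80 | 2
frank | 60 | 90
After ORDER BY (3 rows):
depts.name | depts.qty | depts.amt
dave | 6 | 2
frank | 60 | 90
dave | 80 | 2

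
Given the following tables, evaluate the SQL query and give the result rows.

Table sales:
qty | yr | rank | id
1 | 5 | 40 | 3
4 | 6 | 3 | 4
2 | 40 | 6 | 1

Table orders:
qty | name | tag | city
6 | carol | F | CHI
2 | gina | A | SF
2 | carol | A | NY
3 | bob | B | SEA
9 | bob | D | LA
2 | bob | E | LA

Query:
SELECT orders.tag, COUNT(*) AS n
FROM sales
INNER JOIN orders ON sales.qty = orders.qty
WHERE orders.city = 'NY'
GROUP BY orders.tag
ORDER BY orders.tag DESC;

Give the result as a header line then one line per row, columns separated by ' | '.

After JOIN orders (3 rows):
sales.qty | sales.yr | sales.rank | sales.id | orders.qty | orders.name | orders.tag | orders.city
2 | 40 | 6 | 1 | 2 | gina | A | SF
2 | 40 | 6 | 1 | 2 | carol | A | NY
2 | 40 | 6 | 1 | 2 | bob | E | LA
After WHERE (1 rows):
sales.qty | sales.yr | sales.rank | sales.id | orders.qty | orders.name | orders.tag | orders.city
2 | 40 | 6 | 1 | 2 | carol | A | NY
After GROUP BY (1 rows):
orders.tag | n
A | 1
After ORDER BY (1 rows):
orders.tag | n
A | 1

== RESULT ==
orders.tag | n
A | 1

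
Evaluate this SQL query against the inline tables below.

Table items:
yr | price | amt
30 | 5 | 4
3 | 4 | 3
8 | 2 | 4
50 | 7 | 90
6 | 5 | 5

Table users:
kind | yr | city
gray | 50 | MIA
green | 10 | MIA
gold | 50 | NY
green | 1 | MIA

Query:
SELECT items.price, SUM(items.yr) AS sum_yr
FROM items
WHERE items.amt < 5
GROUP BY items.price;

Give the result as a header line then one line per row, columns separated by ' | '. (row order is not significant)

== RESULT ==
items.price | sum_yr
5 | 30
4 | 3
2 | 8

Derivation:
After WHERE (3 rows):
items.yr | items.price | items.amt
30 | 5 | 4
3 | 4 | 3
8 | 2 | 4
After GROUP BY (3 rows):
items.price | sum_yr
5 | 30
4 | 3
2 | 8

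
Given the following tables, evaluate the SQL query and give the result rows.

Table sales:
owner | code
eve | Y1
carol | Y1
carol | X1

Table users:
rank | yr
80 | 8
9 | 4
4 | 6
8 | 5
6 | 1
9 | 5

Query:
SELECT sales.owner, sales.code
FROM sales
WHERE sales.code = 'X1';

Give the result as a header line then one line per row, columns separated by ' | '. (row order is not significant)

After WHERE (1 rows):
sales.owner | sales.code
carol | X1
After SELECT (1 rows):
sales.owner | sales.code
carol | X1

== RESULT ==
sales.owner | sales.code
carol | X1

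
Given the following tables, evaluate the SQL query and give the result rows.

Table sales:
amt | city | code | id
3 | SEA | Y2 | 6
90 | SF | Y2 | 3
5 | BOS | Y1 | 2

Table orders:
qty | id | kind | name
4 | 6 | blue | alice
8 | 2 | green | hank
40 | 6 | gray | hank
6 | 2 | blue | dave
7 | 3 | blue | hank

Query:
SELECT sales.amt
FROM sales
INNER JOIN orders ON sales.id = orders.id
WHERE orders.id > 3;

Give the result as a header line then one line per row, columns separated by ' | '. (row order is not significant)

== RESULT ==
sales.amt
3
3

Derivation:
After JOIN orders (5 rows):
sales.amt | sales.city | sales.code | sales.id | orders.qty | orders.id | orders.kind | orders.name
3 | SEA | Y2 | 6 | 4 | 6 | blue | alice
3 | SEA | Y2 | 6 | 40 | 6 | gray | hank
90 | SF | Y2 | 3 | 7 | 3 | blue | hank
5 | BOS | Y1 | 2 | 8 | 2 | green | hank
5 | BOS | Y1 | 2 | 6 | 2 | blue | dave
After WHERE (2 rows):
sales.amt | sales.city | sales.code | sales.id | orders.qty | orders.id | orders.kind | orders.name
3 | SEA | Y2 | 6 | 4 | 6 | blue | alice
3 | SEA | Y2 | 6 | 40 | 6 | gray | hank
After SELECT (2 rows):
sales.amt
3
3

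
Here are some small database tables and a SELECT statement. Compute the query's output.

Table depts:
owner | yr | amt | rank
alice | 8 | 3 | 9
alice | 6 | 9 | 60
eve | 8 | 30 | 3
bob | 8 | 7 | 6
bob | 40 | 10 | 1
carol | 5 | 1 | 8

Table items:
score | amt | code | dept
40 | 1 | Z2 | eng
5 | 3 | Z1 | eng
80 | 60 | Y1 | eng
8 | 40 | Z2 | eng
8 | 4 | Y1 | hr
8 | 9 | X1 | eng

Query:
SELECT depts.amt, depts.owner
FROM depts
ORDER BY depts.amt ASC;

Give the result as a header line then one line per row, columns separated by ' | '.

== RESULT ==
depts.amt | depts.owner
1 | carol
3 | alice
7 | bob
9 | alice
10 | bob
30 | eve

Derivation:
After SELECT (6 rows):
depts.amt | depts.owner
3 | alice
9 | alice
30 | eve
7 | bob
10 | bob
1 | carol
After ORDER BY (6 rows):
depts.amt | depts.owner
1 | carol
3 | alice
7 | bob
9 | alice
10 | bob
30 | eve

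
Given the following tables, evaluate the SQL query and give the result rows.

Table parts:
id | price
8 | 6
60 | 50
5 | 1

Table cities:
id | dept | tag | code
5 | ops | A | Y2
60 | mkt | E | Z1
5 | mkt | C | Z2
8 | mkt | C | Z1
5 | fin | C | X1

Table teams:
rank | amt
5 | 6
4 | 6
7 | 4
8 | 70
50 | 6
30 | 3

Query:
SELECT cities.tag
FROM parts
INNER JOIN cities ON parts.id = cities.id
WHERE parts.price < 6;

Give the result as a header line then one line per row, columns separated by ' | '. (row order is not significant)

After JOIN cities (5 rows):
parts.id | parts.price | cities.id | cities.dept | cities.tag | cities.code
8 | 6 | 8 | mkt | C | Z1
60 | 50 | 60 | mkt | E | Z1
5 | 1 | 5 | ops | A | Y2
5 | 1 | 5 | mkt | C | Z2
5 | 1 | 5 | fin | C | X1
After WHERE (3 rows):
parts.id | parts.price | cities.id | cities.dept | cities.tag | cities.code
5 | 1 | 5 | ops | A | Y2
5 | 1 | 5 | mkt | C | Z2
5 | 1 | 5 | fin | C | X1
After SELECT (3 rows):
cities.tag
A
C
C

== RESULT ==
cities.tag
A
C
C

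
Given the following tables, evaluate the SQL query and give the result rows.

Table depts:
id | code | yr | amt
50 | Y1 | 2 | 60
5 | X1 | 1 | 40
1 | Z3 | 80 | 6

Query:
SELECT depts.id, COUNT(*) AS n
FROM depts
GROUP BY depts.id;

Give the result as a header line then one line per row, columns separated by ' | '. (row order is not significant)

After GROUP BY (3 rows):
depts.id | n
50 | 1
5 | 1
1 | 1

== RESULT ==
depts.id | n
50 | 1
5 | 1
1 | 1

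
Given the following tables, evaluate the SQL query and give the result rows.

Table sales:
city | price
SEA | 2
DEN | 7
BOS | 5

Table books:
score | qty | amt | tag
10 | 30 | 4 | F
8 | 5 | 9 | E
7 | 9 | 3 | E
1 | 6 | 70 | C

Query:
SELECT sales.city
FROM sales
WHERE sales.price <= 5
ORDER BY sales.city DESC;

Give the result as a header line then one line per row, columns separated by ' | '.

After WHERE (2 rows):
sales.city | sales.price
SEA | 2
BOS | 5
After SELECT (2 rows):
sales.city
SEA
BOS
After ORDER BY (2 rows):
sales.city
SEA
BOS

== RESULT ==
sales.city
SEA
BOS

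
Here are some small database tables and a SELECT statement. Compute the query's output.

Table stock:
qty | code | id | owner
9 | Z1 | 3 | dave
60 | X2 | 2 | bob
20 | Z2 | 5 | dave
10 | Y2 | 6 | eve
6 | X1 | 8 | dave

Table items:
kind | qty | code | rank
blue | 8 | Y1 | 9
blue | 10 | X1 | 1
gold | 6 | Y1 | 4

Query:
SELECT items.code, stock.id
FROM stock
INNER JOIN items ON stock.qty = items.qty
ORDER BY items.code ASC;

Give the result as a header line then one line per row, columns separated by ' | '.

== RESULT ==
items.code | stock.id
X1 | 6
Y1 | 8

Derivation:
After JOIN items (2 rows):
stock.qty | stock.code | stock.id | stock.owner | items.kind | items.qty | items.code | items.rank
10 | Y2 | 6 | eve | blue | 10 | X1 | 1
6 | X1 | 8 | dave | gold | 6 | Y1 | 4
After SELECT (2 rows):
items.code | stock.id
X1 | 6
Y1 | 8
After ORDER BY (2 rows):
items.code | stock.id
X1 | 6
Y1 | 8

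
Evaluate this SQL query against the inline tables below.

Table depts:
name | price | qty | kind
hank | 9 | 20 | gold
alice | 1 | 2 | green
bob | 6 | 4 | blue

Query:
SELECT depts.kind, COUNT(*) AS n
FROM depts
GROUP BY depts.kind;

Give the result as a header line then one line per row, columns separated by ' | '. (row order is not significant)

== RESULT ==
depts.kind | n
gold | 1
green | 1
blue | 1

Derivation:
After GROUP BY (3 rows):
depts.kind | n
gold | 1
green | 1
blue | 1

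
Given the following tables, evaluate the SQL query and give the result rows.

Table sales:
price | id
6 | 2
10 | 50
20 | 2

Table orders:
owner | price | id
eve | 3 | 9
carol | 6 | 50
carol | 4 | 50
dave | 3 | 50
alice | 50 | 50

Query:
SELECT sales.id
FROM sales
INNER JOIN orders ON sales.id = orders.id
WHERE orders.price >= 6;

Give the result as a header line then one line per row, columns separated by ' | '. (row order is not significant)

== RESULT ==
sales.id
50
50

Derivation:
After JOIN orders (4 rows):
sales.price | sales.id | orders.owner | orders.price | orders.id
10 | 50 | carol | 6 | 50
10 | 50 | carol | 4 | 50
10 | 50 | dave | 3 | 50
10 | 50 | alice | 50 | 50
After WHERE (2 rows):
sales.price | sales.id | orders.owner | orders.price | orders.id
10 | 50 | carol | 6 | 50
10 | 50 | alice | 50 | 50
After SELECT (2 rows):
sales.id
50
50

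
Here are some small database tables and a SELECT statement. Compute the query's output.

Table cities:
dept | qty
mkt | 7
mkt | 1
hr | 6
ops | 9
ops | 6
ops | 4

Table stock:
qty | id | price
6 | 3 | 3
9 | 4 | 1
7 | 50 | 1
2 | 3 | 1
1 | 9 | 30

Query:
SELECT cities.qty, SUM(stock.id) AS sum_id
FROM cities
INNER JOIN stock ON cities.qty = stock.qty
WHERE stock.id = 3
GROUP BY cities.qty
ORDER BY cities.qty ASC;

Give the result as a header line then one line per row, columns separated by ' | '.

After JOIN stock (5 rows):
cities.dept | cities.qty | stock.qty | stock.id | stock.price
mkt | 7 | 7 | 50 | 1
mkt | 1 | 1 | 9 | 30
hr | 6 | 6 | 3 | 3
ops | 9 | 9 | 4 | 1
ops | 6 | 6 | 3 | 3
After WHERE (2 rows):
cities.dept | cities.qty | stock.qty | stock.id | stock.price
hr | 6 | 6 | 3 | 3
ops | 6 | 6 | 3 | 3
After GROUP BY (1 rows):
cities.qty | sum_id
6 | 6
After ORDER BY (1 rows):
cities.qty | sum_id
6 | 6

== RESULT ==
cities.qty | sum_id
6 | 6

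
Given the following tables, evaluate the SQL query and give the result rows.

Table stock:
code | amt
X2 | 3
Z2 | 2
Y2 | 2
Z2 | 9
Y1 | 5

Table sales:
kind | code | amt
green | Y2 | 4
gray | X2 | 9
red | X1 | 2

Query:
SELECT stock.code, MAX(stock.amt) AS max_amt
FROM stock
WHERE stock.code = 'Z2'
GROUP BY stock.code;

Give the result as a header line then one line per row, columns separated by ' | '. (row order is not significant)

After WHERE (2 rows):
stock.code | stock.amt
Z2 | 2
Z2 | 9
After GROUP BY (1 rows):
stock.code | max_amt
Z2 | 9

== RESULT ==
stock.code | max_amt
Z2 | 9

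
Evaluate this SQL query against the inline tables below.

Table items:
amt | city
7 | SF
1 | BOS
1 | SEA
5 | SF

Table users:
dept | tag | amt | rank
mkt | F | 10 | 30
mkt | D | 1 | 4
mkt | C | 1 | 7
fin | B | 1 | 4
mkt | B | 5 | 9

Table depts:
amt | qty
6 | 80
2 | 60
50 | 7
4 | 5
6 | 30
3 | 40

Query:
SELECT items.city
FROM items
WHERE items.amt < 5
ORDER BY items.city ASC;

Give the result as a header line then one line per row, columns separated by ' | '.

After WHERE (2 rows):
items.amt | items.city
1 | BOS
1 | SEA
After SELECT (2 rows):
items.city
BOS
SEA
After ORDER BY (2 rows):
items.city
BOS
SEA

== RESULT ==
items.city
BOS
SEA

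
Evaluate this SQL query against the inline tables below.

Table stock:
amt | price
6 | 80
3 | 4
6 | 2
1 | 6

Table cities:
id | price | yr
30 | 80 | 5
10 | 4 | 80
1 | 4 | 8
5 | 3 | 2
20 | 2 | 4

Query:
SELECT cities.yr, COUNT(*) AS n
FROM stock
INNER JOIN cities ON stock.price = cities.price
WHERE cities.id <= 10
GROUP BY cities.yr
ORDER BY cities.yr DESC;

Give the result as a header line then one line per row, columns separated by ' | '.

After JOIN cities (4 rows):
stock.amt | stock.price | cities.id | cities.price | cities.yr
6 | 80 | 30 | 80 | 5
3 | 4 | 10 | 4 | 80
3 | 4 | 1 | 4 | 8
6 | 2 | 20 | 2 | 4
After WHERE (2 rows):
stock.amt | stock.price | cities.id | cities.price | cities.yr
3 | 4 | 10 | 4 | 80
3 | 4 | 1 | 4 | 8
After GROUP BY (2 rows):
cities.yr | n
80 | 1
8 | 1
After ORDER BY (2 rows):
cities.yr | n
80 | 1
8 | 1

== RESULT ==
cities.yr | n
80 | 1
8 | 1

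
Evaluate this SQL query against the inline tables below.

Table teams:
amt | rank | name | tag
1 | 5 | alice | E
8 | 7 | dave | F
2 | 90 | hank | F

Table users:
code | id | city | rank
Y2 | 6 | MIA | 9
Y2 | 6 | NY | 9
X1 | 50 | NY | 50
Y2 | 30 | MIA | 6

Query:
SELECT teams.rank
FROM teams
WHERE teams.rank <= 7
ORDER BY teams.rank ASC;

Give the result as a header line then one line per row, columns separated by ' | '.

== RESULT ==
teams.rank
5
7

Derivation:
After WHERE (2 rows):
teams.amt | teams.rank | teams.name | teams.tag
1 | 5 | alice | E
8 | 7 | dave | F
After SELECT (2 rows):
teams.rank
5
7
After ORDER BY (2 rows):
teams.rank
5
7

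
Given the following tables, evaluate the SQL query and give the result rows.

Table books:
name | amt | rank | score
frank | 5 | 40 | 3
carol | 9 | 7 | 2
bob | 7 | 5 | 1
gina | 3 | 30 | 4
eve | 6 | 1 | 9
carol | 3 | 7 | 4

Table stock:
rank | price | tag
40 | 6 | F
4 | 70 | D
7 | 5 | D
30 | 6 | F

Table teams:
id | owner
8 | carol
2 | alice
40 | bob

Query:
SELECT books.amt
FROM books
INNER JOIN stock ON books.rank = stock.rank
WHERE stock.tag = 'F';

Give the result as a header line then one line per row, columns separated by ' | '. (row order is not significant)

== RESULT ==
books.amt
5
3

Derivation:
After JOIN stock (4 rows):
books.name | books.amt | books.rank | books.score | stock.rank | stock.price | stock.tag
frank | 5 | 40 | 3 | 40 | 6 | F
carol | 9 | 7 | 2 | 7 | 5 | D
gina | 3 | 30 | 4 | 30 | 6 | F
carol | 3 | 7 | 4 | 7 | 5 | D
After WHERE (2 rows):
books.name | books.amt | books.rank | books.score | stock.rank | stock.price | stock.tag
frank | 5 | 40 | 3 | 40 | 6 | F
gina | 3 | 30 | 4 | 30 | 6 | F
After SELECT (2 rows):
books.amt
5
3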